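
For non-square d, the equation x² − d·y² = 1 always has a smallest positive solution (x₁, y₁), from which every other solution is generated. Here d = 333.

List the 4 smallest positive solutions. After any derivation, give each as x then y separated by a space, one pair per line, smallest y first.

d=333: √d = [18; 4,36] (ℓ=2, even), read p_1/q_1
k=0  a_k=18  p_k/q_k = 18/1
k=1  a_k=4  p_k/q_k = 73/4
(x₁, y₁) = (73, 4);  73² − 333·4² = 1 ✓
k=2:  x_2 = 73·73+333·4·4 = 10657,  y_2 = 73·4+4·73 = 584
k=3:  x_3 = 73·10657+333·4·584 = 1555849,  y_3 = 73·584+4·10657 = 85260
k=4:  x_4 = 73·1555849+333·4·85260 = 227143297,  y_4 = 73·85260+4·1555849 = 12447376

73 4
10657 584
1555849 85260
227143297 12447376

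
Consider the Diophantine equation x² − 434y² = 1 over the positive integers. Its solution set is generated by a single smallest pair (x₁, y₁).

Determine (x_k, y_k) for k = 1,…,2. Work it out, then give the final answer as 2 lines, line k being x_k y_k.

125 6
31249 1500

[20; 1,4,1,40] for √434; ℓ=4 ⇒ convergent index 3
i=0: a=20 ⇒ p=20, q=1
…
i=2: a=4 ⇒ p=104, q=5
i=3: a=1 ⇒ p=125, q=6
(x₁, y₁) = (125, 6);  125² − 434·6² = 1 ✓
n=2: (125,6)∘(125,6) = (125·125+434·6·6, 125·6+6·125) = (31249,1500)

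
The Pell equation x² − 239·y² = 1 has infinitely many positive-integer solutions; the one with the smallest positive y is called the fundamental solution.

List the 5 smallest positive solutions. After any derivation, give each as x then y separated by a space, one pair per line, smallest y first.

d=239: √d = [15; 2,5,1,2,4,15,4,2,1,5,2,30] (ℓ=12, even), read p_11/q_11
k=0  a_k=15  p_k/q_k = 15/1
k=1  a_k=2  p_k/q_k = 31/2
…
k=4  a_k=2  p_k/q_k = 572/37
…
k=6  a_k=15  p_k/q_k = 37907/2452
…
k=8  a_k=2  p_k/q_k = 346141/22390
…
k=10  a_k=5  p_k/q_k = 2847431/184185
k=11  a_k=2  p_k/q_k = 6195120/400729
→ (6195120, 400729).  Check: 6195120²=38379511814400, 239·400729²=38379511814399, difference 1.
n=2: (6195120,400729)∘(6195120,400729) = (6195120·6195120+239·400729·400729, 6195120·400729+400729·6195120) = (76759023628799,4965128484960)
n=3: (76759023628799,4965128484960)∘(6195120,400729) = (6195120·76759023628799+239·400729·4965128484960, 6195120·4965128484960+400729·76759023628799) = (951062724926484326640,61519133559490389671)
n=4: (951062724926484326640,61519133559490389671)∘(6195120,400729) = (6195120·951062724926484326640+239·400729·61519133559490389671, 6195120·61519133559490389671+400729·951062724926484326640) = (11783895416893046404284364801,762236829394135240588726080)
n=5: (11783895416893046404284364801,762236829394135240588726080)∘(6195120,400729) = (6195120·11783895416893046404284364801+239·400729·762236829394135240588726080, 6195120·762236829394135240588726080+400729·11783895416893046404284364801) = (146005292350203948217495381647615600,9444297253032328704218497935069529)

6195120 400729
76759023628799 4965128484960
951062724926484326640 61519133559490389671
11783895416893046404284364801 762236829394135240588726080
146005292350203948217495381647615600 9444297253032328704218497935069529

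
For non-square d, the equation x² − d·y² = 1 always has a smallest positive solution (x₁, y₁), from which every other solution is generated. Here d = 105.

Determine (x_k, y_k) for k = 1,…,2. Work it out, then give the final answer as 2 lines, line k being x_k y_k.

41 4
3361 328

√105 = [10; 4,20, …], period ℓ=2 (even) → k=1
k=0  a_k=10  p_k/q_k = 10/1
k=1  a_k=4  p_k/q_k = 41/4
(x₁, y₁) = (41, 4);  41² − 105·4² = 1 ✓
(41+4√105)^2 = 3361 + 328√105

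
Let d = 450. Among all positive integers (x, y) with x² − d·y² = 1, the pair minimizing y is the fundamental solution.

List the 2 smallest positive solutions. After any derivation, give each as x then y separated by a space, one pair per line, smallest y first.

√450 = [21; 4,1,2,4,2,1,4,42, …], period ℓ=8 (even) → k=7
a_0=21:  p_0=21·1+0=21,  q_0=21·0+1=1
a_1=4:  p_1=4·21+1=85,  q_1=4·1+0=4
a_2=1:  p_2=1·85+21=106,  q_2=1·4+1=5
…
a_6=1:  p_6=1·2885+1294=4179,  q_6=1·136+61=197
a_7=4:  p_7=4·4179+2885=19601,  q_7=4·197+136=924
(x₁, y₁) = (19601, 924);  19601² − 450·924² = 1 ✓
(x_2, y_2) = (19601·19601 + 450·924·924, 19601·924 + 924·19601) = (768398401, 36222648)

19601 924
768398401 36222648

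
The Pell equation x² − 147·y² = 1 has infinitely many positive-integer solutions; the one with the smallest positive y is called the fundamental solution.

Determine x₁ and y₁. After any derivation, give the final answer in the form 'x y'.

97 8

d=147: √d = [12; 8,24] (ℓ=2, even), read p_1/q_1
k=0  a_k=12  p_k/q_k = 12/1
k=1  a_k=8  p_k/q_k = 97/8
→ (97, 8).  Check: 97²=9409, 147·8²=9408, difference 1.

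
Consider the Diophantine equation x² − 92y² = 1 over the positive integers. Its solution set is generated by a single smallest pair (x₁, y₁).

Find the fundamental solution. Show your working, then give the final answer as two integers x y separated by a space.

[9; 1,1,2,4,2,1,1,18] for √92; ℓ=8 ⇒ convergent index 7
step 0: (9, 1)  from 9·(1,0) + (0,1)
step 1: (10, 1)  from 1·(9,1) + (1,0)
step 2: (19, 2)  from 1·(10,1) + (9,1)
step 3: (48, 5)  from 2·(19,2) + (10,1)
step 4: (211, 22)  from 4·(48,5) + (19,2)
step 5: (470, 49)  from 2·(211,22) + (48,5)
step 6: (681, 71)  from 1·(470,49) + (211,22)
step 7: (1151, 120)  from 1·(681,71) + (470,49)
fundamental: x₁=1151, y₁=120  (since 1324801 − 92·14400 = 1)

1151 120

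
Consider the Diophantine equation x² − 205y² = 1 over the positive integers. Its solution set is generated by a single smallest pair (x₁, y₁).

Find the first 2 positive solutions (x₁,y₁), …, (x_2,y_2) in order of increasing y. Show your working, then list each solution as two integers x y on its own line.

√205 = [14; 3,6,1,4,1,6,3,28, …], period ℓ=8 (even) → k=7
k=0  a_k=14  p_k/q_k = 14/1
…
k=2  a_k=6  p_k/q_k = 272/19
k=3  a_k=1  p_k/q_k = 315/22
…
k=6  a_k=6  p_k/q_k = 12614/881
k=7  a_k=3  p_k/q_k = 39689/2772
fundamental: x₁=39689, y₁=2772  (since 1575216721 − 205·7683984 = 1)
k=2:  x_2 = 39689·39689+205·2772·2772 = 3150433441,  y_2 = 39689·2772+2772·39689 = 220035816

39689 2772
3150433441 220035816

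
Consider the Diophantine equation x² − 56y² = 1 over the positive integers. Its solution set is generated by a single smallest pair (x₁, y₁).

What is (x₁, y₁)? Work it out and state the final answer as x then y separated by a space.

√56 → a₀=7, period (2,14); ℓ=2 even so k=1
step 0: (7, 1)  from 7·(1,0) + (0,1)
step 1: (15, 2)  from 2·(7,1) + (1,0)
fundamental: x₁=15, y₁=2  (since 225 − 56·4 = 1)

15 2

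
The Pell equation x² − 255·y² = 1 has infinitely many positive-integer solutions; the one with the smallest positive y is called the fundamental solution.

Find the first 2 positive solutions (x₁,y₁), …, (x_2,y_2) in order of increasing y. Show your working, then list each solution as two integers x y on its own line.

16 1
511 32

√255 → a₀=15, period (1,30); ℓ=2 even so k=1
a_0=15:  p_0=15·1+0=15,  q_0=15·0+1=1
a_1=1:  p_1=1·15+1=16,  q_1=1·1+0=1
fundamental: x₁=16, y₁=1  (since 256 − 255·1 = 1)
(x_2, y_2) = (16·16 + 255·1·1, 16·1 + 1·16) = (511, 32)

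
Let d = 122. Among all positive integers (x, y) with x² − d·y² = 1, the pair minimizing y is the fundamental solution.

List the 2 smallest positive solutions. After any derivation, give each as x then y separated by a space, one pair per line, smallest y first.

[11; 22] for √122; ℓ=1 ⇒ convergent index 1
step 0: (11, 1)  from 11·(1,0) + (0,1)
step 1: (243, 22)  from 22·(11,1) + (1,0)
(x₁, y₁) = (243, 22);  243² − 122·22² = 1 ✓
(x_2, y_2) = (243·243 + 122·22·22, 243·22 + 22·243) = (118097, 10692)

243 22
118097 10692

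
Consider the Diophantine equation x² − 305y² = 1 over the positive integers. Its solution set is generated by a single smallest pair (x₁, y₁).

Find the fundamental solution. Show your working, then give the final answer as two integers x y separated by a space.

√305 → a₀=17, period (2,6,2,34); ℓ=4 even so k=3
step 0: (17, 1)  from 17·(1,0) + (0,1)
…
step 2: (227, 13)  from 6·(35,2) + (17,1)
step 3: (489, 28)  from 2·(227,13) + (35,2)
(x₁, y₁) = (489, 28);  489² − 305·28² = 1 ✓

489 28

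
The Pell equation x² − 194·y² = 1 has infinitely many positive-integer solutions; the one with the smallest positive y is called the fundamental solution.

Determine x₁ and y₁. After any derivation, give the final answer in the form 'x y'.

√194 = [13; 1,12,1,26, …], period ℓ=4 (even) → k=3
k=0  a_k=13  p_k/q_k = 13/1
k=1  a_k=1  p_k/q_k = 14/1
k=2  a_k=12  p_k/q_k = 181/13
k=3  a_k=1  p_k/q_k = 195/14
→ (195, 14).  Check: 195²=38025, 194·14²=38024, difference 1.

195 14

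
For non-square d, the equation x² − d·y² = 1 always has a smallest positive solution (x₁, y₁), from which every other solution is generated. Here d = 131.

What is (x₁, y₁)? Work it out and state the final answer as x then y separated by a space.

10610 927

√131 → a₀=11, period (2,4,11,4,2,22); ℓ=6 even so k=5
step 0: (11, 1)  from 11·(1,0) + (0,1)
step 1: (23, 2)  from 2·(11,1) + (1,0)
…
step 3: (1156, 101)  from 11·(103,9) + (23,2)
step 4: (4727, 413)  from 4·(1156,101) + (103,9)
step 5: (10610, 927)  from 2·(4727,413) + (1156,101)
(x₁, y₁) = (10610, 927);  10610² − 131·927² = 1 ✓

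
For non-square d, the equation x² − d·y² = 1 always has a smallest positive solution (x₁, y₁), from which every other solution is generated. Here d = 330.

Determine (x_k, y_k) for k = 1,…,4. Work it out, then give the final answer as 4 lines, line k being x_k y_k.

√330 = [18; 6,36, …], period ℓ=2 (even) → k=1
step 0: (18, 1)  from 18·(1,0) + (0,1)
step 1: (109, 6)  from 6·(18,1) + (1,0)
(x₁, y₁) = (109, 6);  109² − 330·6² = 1 ✓
(109+6√330)^2 = 23761 + 1308√330
(109+6√330)^3 = 5179789 + 285138√330
(109+6√330)^4 = 1129170241 + 62158776√330

109 6
23761 1308
5179789 285138
1129170241 62158776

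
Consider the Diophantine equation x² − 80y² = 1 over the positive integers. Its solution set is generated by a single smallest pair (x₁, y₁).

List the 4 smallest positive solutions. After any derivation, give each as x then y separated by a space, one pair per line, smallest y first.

√80 → a₀=8, period (1,16); ℓ=2 even so k=1
k=0  a_k=8  p_k/q_k = 8/1
k=1  a_k=1  p_k/q_k = 9/1
fundamental: x₁=9, y₁=1  (since 81 − 80·1 = 1)
k=2:  x_2 = 9·9+80·1·1 = 161,  y_2 = 9·1+1·9 = 18
k=3:  x_3 = 9·161+80·1·18 = 2889,  y_3 = 9·18+1·161 = 323
k=4:  x_4 = 9·2889+80·1·323 = 51841,  y_4 = 9·323+1·2889 = 5796

9 1
161 18
2889 323
51841 5796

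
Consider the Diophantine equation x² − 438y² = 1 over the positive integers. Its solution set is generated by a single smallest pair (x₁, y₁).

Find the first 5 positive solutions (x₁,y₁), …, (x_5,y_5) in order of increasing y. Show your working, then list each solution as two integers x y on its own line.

293 14
171697 8204
100614149 4807530
58959719617 2817204376
34550295081413 1650876956806

√438 = [20; 1,12,1,40, …], period ℓ=4 (even) → k=3
step 0: (20, 1)  from 20·(1,0) + (0,1)
step 1: (21, 1)  from 1·(20,1) + (1,0)
step 2: (272, 13)  from 12·(21,1) + (20,1)
step 3: (293, 14)  from 1·(272,13) + (21,1)
(x₁, y₁) = (293, 14);  293² − 438·14² = 1 ✓
(x_2, y_2) = (293·293 + 438·14·14, 293·14 + 14·293) = (171697, 8204)
(x_3, y_3) = (293·171697 + 438·14·8204, 293·8204 + 14·171697) = (100614149, 4807530)
(x_4, y_4) = (293·100614149 + 438·14·4807530, 293·4807530 + 14·100614149) = (58959719617, 2817204376)
(x_5, y_5) = (293·58959719617 + 438·14·2817204376, 293·2817204376 + 14·58959719617) = (34550295081413, 1650876956806)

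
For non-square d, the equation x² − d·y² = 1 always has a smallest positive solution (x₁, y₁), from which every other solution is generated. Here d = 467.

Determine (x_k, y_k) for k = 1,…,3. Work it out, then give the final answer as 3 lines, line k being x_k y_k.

1625626 75225
5285319783751 244575431700
17183906517558380626 795176361465413175

d=467: √d = [21; 1,1,1,1,3,…,1,1,42] (ℓ=14, even), read p_13/q_13
a_0=21:  p_0=21·1+0=21,  q_0=21·0+1=1
a_1=1:  p_1=1·21+1=22,  q_1=1·1+0=1
a_2=1:  p_2=1·22+21=43,  q_2=1·1+1=2
…
a_6=3:  p_6=3·389+108=1275,  q_6=3·18+5=59
a_7=21:  p_7=21·1275+389=27164,  q_7=21·59+18=1257
a_8=3:  p_8=3·27164+1275=82767,  q_8=3·1257+59=3830
…
a_10=1:  p_10=1·275465+82767=358232,  q_10=1·12747+3830=16577
a_11=1:  p_11=1·358232+275465=633697,  q_11=1·16577+12747=29324
a_12=1:  p_12=1·633697+358232=991929,  q_12=1·29324+16577=45901
a_13=1:  p_13=1·991929+633697=1625626,  q_13=1·45901+29324=75225
(x₁, y₁) = (1625626, 75225);  1625626² − 467·75225² = 1 ✓
(1625626+75225√467)^2 = 5285319783751 + 244575431700√467
(1625626+75225√467)^3 = 17183906517558380626 + 795176361465413175√467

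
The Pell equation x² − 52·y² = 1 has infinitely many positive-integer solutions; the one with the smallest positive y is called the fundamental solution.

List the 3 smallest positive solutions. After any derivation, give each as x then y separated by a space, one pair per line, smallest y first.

649 90
842401 116820
1093435849 151632270

[7; 4,1,2,1,4,14] for √52; ℓ=6 ⇒ convergent index 5
i=0: a=7 ⇒ p=7, q=1
…
i=2: a=1 ⇒ p=36, q=5
i=3: a=2 ⇒ p=101, q=14
i=4: a=1 ⇒ p=137, q=19
i=5: a=4 ⇒ p=649, q=90
fundamental: x₁=649, y₁=90  (since 421201 − 52·8100 = 1)
k=2:  x_2 = 649·649+52·90·90 = 842401,  y_2 = 649·90+90·649 = 116820
k=3:  x_3 = 649·842401+52·90·116820 = 1093435849,  y_3 = 649·116820+90·842401 = 151632270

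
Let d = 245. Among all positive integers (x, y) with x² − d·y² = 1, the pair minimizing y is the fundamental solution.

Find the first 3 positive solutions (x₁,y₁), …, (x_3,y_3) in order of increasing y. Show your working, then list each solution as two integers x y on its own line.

√245 → a₀=15, period (1,1,1,7,6,7,1,1,1,30); ℓ=10 even so k=9
step 0: (15, 1)  from 15·(1,0) + (0,1)
step 1: (16, 1)  from 1·(15,1) + (1,0)
step 2: (31, 2)  from 1·(16,1) + (15,1)
…
step 4: (360, 23)  from 7·(47,3) + (31,2)
…
step 6: (15809, 1010)  from 7·(2207,141) + (360,23)
…
step 8: (33825, 2161)  from 1·(18016,1151) + (15809,1010)
step 9: (51841, 3312)  from 1·(33825,2161) + (18016,1151)
fundamental: x₁=51841, y₁=3312  (since 2687489281 − 245·10969344 = 1)
k=2:  x_2 = 51841·51841+245·3312·3312 = 5374978561,  y_2 = 51841·3312+3312·51841 = 343394784
k=3:  x_3 = 51841·5374978561+245·3312·343394784 = 557288527109761,  y_3 = 51841·343394784+3312·5374978561 = 35603857991376

51841 3312
5374978561 343394784
557288527109761 35603857991376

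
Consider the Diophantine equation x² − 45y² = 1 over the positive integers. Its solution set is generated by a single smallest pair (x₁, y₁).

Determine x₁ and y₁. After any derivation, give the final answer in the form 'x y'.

161 24

d=45: √d = [6; 1,2,2,2,1,12] (ℓ=6, even), read p_5/q_5
a_0=6:  p_0=6·1+0=6,  q_0=6·0+1=1
…
a_3=2:  p_3=2·20+7=47,  q_3=2·3+1=7
a_4=2:  p_4=2·47+20=114,  q_4=2·7+3=17
a_5=1:  p_5=1·114+47=161,  q_5=1·17+7=24
fundamental: x₁=161, y₁=24  (since 25921 − 45·576 = 1)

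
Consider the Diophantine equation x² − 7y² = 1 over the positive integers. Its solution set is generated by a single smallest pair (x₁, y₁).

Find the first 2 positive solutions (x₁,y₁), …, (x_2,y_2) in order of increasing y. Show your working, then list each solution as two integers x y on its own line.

[2; 1,1,1,4] for √7; ℓ=4 ⇒ convergent index 3
k=0  a_k=2  p_k/q_k = 2/1
k=1  a_k=1  p_k/q_k = 3/1
k=2  a_k=1  p_k/q_k = 5/2
k=3  a_k=1  p_k/q_k = 8/3
fundamental: x₁=8, y₁=3  (since 64 − 7·9 = 1)
(x_2, y_2) = (8·8 + 7·3·3, 8·3 + 3·8) = (127, 48)

8 3
127 48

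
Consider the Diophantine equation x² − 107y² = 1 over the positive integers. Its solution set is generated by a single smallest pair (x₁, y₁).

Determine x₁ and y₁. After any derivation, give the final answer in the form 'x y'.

962 93

√107 → a₀=10, period (2,1,9,1,2,20); ℓ=6 even so k=5
i=0: a=10 ⇒ p=10, q=1
…
i=4: a=1 ⇒ p=331, q=32
i=5: a=2 ⇒ p=962, q=93
fundamental: x₁=962, y₁=93  (since 925444 − 107·8649 = 1)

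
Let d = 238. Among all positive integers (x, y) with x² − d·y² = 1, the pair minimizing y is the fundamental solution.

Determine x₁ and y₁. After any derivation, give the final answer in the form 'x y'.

11663 756

√238 → a₀=15, period (2,2,1,14,1,2,2,30); ℓ=8 even so k=7
k=0  a_k=15  p_k/q_k = 15/1
…
k=2  a_k=2  p_k/q_k = 77/5
k=3  a_k=1  p_k/q_k = 108/7
k=4  a_k=14  p_k/q_k = 1589/103
…
k=6  a_k=2  p_k/q_k = 4983/323
k=7  a_k=2  p_k/q_k = 11663/756
(x₁, y₁) = (11663, 756);  11663² − 238·756² = 1 ✓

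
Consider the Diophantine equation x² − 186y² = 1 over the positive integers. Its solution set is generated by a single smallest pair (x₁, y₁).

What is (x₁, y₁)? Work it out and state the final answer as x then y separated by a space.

7501 550

√186 → a₀=13, period (1,1,1,3,4,3,1,1,1,26); ℓ=10 even so k=9
k=0  a_k=13  p_k/q_k = 13/1
…
k=2  a_k=1  p_k/q_k = 27/2
k=3  a_k=1  p_k/q_k = 41/3
…
k=5  a_k=4  p_k/q_k = 641/47
k=6  a_k=3  p_k/q_k = 2073/152
…
k=8  a_k=1  p_k/q_k = 4787/351
k=9  a_k=1  p_k/q_k = 7501/550
(x₁, y₁) = (7501, 550);  7501² − 186·550² = 1 ✓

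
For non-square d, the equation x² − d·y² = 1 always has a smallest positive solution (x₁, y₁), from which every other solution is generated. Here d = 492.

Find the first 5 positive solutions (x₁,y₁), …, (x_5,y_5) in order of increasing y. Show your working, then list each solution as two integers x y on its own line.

√492 → a₀=22, period (5,1,1,10,1,1,5,44); ℓ=8 even so k=7
i=0: a=22 ⇒ p=22, q=1
…
i=2: a=1 ⇒ p=133, q=6
i=3: a=1 ⇒ p=244, q=11
…
i=6: a=1 ⇒ p=5390, q=243
i=7: a=5 ⇒ p=29767, q=1342
fundamental: x₁=29767, y₁=1342  (since 886074289 − 492·1800964 = 1)
(x_2, y_2) = (29767·29767 + 492·1342·1342, 29767·1342 + 1342·29767) = (1772148577, 79894628)
(x_3, y_3) = (29767·1772148577 + 492·1342·79894628, 29767·79894628 + 1342·1772148577) = (105503093353351, 4756446782010)
(x_4, y_4) = (29767·105503093353351 + 492·1342·4756446782010, 29767·4756446782010 + 1342·105503093353351) = (6281021157926249857, 283170302640288712)
(x_5, y_5) = (29767·6281021157926249857 + 492·1342·283170302640288712, 29767·283170302640288712 + 1342·6281021157926249857) = (373934313510478265633287, 16858260792630501398198)

29767 1342
1772148577 79894628
105503093353351 4756446782010
6281021157926249857 283170302640288712
373934313510478265633287 16858260792630501398198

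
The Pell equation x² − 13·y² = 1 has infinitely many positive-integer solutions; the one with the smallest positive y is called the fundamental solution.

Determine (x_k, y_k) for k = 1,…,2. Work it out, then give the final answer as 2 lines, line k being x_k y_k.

649 180
842401 233640

[3; 1,1,1,1,6] for √13; ℓ=5 ⇒ convergent index 9
step 0: (3, 1)  from 3·(1,0) + (0,1)
…
step 4: (18, 5)  from 1·(11,3) + (7,2)
…
step 6: (137, 38)  from 1·(119,33) + (18,5)
step 7: (256, 71)  from 1·(137,38) + (119,33)
step 8: (393, 109)  from 1·(256,71) + (137,38)
step 9: (649, 180)  from 1·(393,109) + (256,71)
→ (649, 180).  Check: 649²=421201, 13·180²=421200, difference 1.
k=2:  x_2 = 649·649+13·180·180 = 842401,  y_2 = 649·180+180·649 = 233640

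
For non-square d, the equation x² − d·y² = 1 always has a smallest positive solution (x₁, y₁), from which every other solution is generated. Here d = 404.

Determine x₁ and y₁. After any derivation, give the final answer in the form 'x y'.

[20; 10,40] for √404; ℓ=2 ⇒ convergent index 1
a_0=20:  p_0=20·1+0=20,  q_0=20·0+1=1
a_1=10:  p_1=10·20+1=201,  q_1=10·1+0=10
(x₁, y₁) = (201, 10);  201² − 404·10² = 1 ✓

201 10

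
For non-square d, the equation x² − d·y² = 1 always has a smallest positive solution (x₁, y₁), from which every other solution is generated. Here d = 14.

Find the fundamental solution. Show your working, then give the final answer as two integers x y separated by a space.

√14 = [3; 1,2,1,6, …], period ℓ=4 (even) → k=3
i=0: a=3 ⇒ p=3, q=1
…
i=2: a=2 ⇒ p=11, q=3
i=3: a=1 ⇒ p=15, q=4
→ (15, 4).  Check: 15²=225, 14·4²=224, difference 1.

15 4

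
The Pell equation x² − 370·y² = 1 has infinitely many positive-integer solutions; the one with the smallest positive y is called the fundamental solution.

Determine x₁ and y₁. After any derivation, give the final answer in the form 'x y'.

213859 11118

d=370: √d = [19; 4,4,38] (ℓ=3, odd), read p_5/q_5
k=0  a_k=19  p_k/q_k = 19/1
k=1  a_k=4  p_k/q_k = 77/4
k=2  a_k=4  p_k/q_k = 327/17
k=3  a_k=38  p_k/q_k = 12503/650
k=4  a_k=4  p_k/q_k = 50339/2617
k=5  a_k=4  p_k/q_k = 213859/11118
fundamental: x₁=213859, y₁=11118  (since 45735671881 − 370·123609924 = 1)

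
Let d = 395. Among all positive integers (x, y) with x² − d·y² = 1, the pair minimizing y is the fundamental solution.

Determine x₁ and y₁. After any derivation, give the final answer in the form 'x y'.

159 8

√395 → a₀=19, period (1,6,1,38); ℓ=4 even so k=3
k=0  a_k=19  p_k/q_k = 19/1
k=1  a_k=1  p_k/q_k = 20/1
k=2  a_k=6  p_k/q_k = 139/7
k=3  a_k=1  p_k/q_k = 159/8
→ (159, 8).  Check: 159²=25281, 395·8²=25280, difference 1.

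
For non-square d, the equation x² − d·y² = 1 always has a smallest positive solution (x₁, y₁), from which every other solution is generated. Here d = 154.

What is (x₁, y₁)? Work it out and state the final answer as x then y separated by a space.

21295 1716

d=154: √d = [12; 2,2,3,1,2,1,3,2,2,24] (ℓ=10, even), read p_9/q_9
a_0=12:  p_0=12·1+0=12,  q_0=12·0+1=1
…
a_3=3:  p_3=3·62+25=211,  q_3=3·5+2=17
…
a_8=2:  p_8=2·3847+1030=8724,  q_8=2·310+83=703
a_9=2:  p_9=2·8724+3847=21295,  q_9=2·703+310=1716
fundamental: x₁=21295, y₁=1716  (since 453477025 − 154·2944656 = 1)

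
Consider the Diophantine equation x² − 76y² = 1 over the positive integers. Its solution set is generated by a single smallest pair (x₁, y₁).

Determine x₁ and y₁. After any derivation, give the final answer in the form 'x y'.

57799 6630

√76 → a₀=8, period (1,2,1,1,5,4,5,1,1,2,1,16); ℓ=12 even so k=11
k=0  a_k=8  p_k/q_k = 8/1
k=1  a_k=1  p_k/q_k = 9/1
…
k=5  a_k=5  p_k/q_k = 340/39
k=6  a_k=4  p_k/q_k = 1421/163
k=7  a_k=5  p_k/q_k = 7445/854
k=8  a_k=1  p_k/q_k = 8866/1017
k=9  a_k=1  p_k/q_k = 16311/1871
k=10  a_k=2  p_k/q_k = 41488/4759
k=11  a_k=1  p_k/q_k = 57799/6630
→ (57799, 6630).  Check: 57799²=3340724401, 76·6630²=3340724400, difference 1.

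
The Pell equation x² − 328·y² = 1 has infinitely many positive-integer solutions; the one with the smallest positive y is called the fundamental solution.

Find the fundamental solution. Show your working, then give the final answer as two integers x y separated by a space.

√328 = [18; 9,36, …], period ℓ=2 (even) → k=1
i=0: a=18 ⇒ p=18, q=1
i=1: a=9 ⇒ p=163, q=9
(x₁, y₁) = (163, 9);  163² − 328·9² = 1 ✓

163 9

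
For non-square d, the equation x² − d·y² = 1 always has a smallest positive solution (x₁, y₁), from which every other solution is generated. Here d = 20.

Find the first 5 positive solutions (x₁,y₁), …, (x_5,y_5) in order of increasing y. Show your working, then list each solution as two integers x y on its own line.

√20 → a₀=4, period (2,8); ℓ=2 even so k=1
k=0  a_k=4  p_k/q_k = 4/1
k=1  a_k=2  p_k/q_k = 9/2
(x₁, y₁) = (9, 2);  9² − 20·2² = 1 ✓
k=2:  x_2 = 9·9+20·2·2 = 161,  y_2 = 9·2+2·9 = 36
k=3:  x_3 = 9·161+20·2·36 = 2889,  y_3 = 9·36+2·161 = 646
k=4:  x_4 = 9·2889+20·2·646 = 51841,  y_4 = 9·646+2·2889 = 11592
k=5:  x_5 = 9·51841+20·2·11592 = 930249,  y_5 = 9·11592+2·51841 = 208010

9 2
161 36
2889 646
51841 11592
930249 208010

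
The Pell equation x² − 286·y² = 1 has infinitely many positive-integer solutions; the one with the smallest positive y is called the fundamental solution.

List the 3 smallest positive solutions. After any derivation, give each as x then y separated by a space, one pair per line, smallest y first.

[16; 1,10,3,3,2,3,3,10,1,32] for √286; ℓ=10 ⇒ convergent index 9
a_0=16:  p_0=16·1+0=16,  q_0=16·0+1=1
a_1=1:  p_1=1·16+1=17,  q_1=1·1+0=1
…
a_7=3:  p_7=3·15102+4397=49703,  q_7=3·893+260=2939
a_8=10:  p_8=10·49703+15102=512132,  q_8=10·2939+893=30283
a_9=1:  p_9=1·512132+49703=561835,  q_9=1·30283+2939=33222
→ (561835, 33222).  Check: 561835²=315658567225, 286·33222²=315658567224, difference 1.
(561835+33222√286)^2 = 631317134449 + 37330564740√286
(561835+33222√286)^3 = 709392124465745995 + 41947235681362578√286

561835 33222
631317134449 37330564740
709392124465745995 41947235681362578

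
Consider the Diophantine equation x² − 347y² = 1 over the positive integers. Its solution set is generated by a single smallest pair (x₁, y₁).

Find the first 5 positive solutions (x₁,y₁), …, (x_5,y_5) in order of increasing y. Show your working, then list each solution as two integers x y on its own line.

√347 → a₀=18, period (1,1,1,2,4,…,1,1,36); ℓ=14 even so k=13
k=0  a_k=18  p_k/q_k = 18/1
…
k=3  a_k=1  p_k/q_k = 56/3
k=4  a_k=2  p_k/q_k = 149/8
…
k=6  a_k=1  p_k/q_k = 801/43
k=7  a_k=17  p_k/q_k = 14269/766
k=8  a_k=1  p_k/q_k = 15070/809
…
k=12  a_k=1  p_k/q_k = 402885/21628
k=13  a_k=1  p_k/q_k = 641602/34443
fundamental: x₁=641602, y₁=34443  (since 411653126404 − 347·1186320249 = 1)
(x_2, y_2) = (641602·641602 + 347·34443·34443, 641602·34443 + 34443·641602) = (823306252807, 44197395372)
(x_3, y_3) = (641602·823306252807 + 347·34443·44197395372, 641602·44197395372 + 34443·823306252807) = (1056469876826312026, 56714274530897445)
(x_4, y_4) = (641602·1056469876826312026 + 347·34443·56714274530897445, 641602·56714274530897445 + 34443·1056469876826312026) = (1355666371822207590758497, 72775983935101527618408)
(x_5, y_5) = (641602·1355666371822207590758497 + 347·34443·72775983935101527618408, 641602·72775983935101527618408 + 34443·1355666371822207590758497) = (1739596510986687599414840072362, 93386433689401306371520721787)

641602 34443
823306252807 44197395372
1056469876826312026 56714274530897445
1355666371822207590758497 72775983935101527618408
1739596510986687599414840072362 93386433689401306371520721787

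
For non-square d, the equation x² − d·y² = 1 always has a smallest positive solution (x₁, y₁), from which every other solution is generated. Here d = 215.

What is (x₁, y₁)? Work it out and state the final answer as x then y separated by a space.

44 3

√215 = [14; 1,1,1,28, …], period ℓ=4 (even) → k=3
a_0=14:  p_0=14·1+0=14,  q_0=14·0+1=1
a_1=1:  p_1=1·14+1=15,  q_1=1·1+0=1
a_2=1:  p_2=1·15+14=29,  q_2=1·1+1=2
a_3=1:  p_3=1·29+15=44,  q_3=1·2+1=3
fundamental: x₁=44, y₁=3  (since 1936 − 215·9 = 1)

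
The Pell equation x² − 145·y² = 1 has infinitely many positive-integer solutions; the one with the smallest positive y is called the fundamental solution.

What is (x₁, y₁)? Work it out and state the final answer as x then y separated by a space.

√145 = [12; 24, …], period ℓ=1 (odd) → k=1
k=0  a_k=12  p_k/q_k = 12/1
k=1  a_k=24  p_k/q_k = 289/24
→ (289, 24).  Check: 289²=83521, 145·24²=83520, difference 1.

289 24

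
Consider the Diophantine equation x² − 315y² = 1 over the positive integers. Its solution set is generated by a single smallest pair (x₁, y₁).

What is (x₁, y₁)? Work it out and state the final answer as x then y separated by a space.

√315 → a₀=17, period (1,2,1,34); ℓ=4 even so k=3
a_0=17:  p_0=17·1+0=17,  q_0=17·0+1=1
a_1=1:  p_1=1·17+1=18,  q_1=1·1+0=1
a_2=2:  p_2=2·18+17=53,  q_2=2·1+1=3
a_3=1:  p_3=1·53+18=71,  q_3=1·3+1=4
fundamental: x₁=71, y₁=4  (since 5041 − 315·16 = 1)

71 4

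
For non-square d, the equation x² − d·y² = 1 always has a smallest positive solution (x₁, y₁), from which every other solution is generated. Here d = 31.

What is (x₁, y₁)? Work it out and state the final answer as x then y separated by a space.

d=31: √d = [5; 1,1,3,5,3,1,1,10] (ℓ=8, even), read p_7/q_7
k=0  a_k=5  p_k/q_k = 5/1
…
k=4  a_k=5  p_k/q_k = 206/37
…
k=6  a_k=1  p_k/q_k = 863/155
k=7  a_k=1  p_k/q_k = 1520/273
(x₁, y₁) = (1520, 273);  1520² − 31·273² = 1 ✓

1520 273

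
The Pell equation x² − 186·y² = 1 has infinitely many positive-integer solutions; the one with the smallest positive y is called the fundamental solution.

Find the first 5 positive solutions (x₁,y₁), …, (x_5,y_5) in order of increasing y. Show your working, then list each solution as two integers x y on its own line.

[13; 1,1,1,3,4,3,1,1,1,26] for √186; ℓ=10 ⇒ convergent index 9
k=0  a_k=13  p_k/q_k = 13/1
…
k=2  a_k=1  p_k/q_k = 27/2
k=3  a_k=1  p_k/q_k = 41/3
…
k=5  a_k=4  p_k/q_k = 641/47
k=6  a_k=3  p_k/q_k = 2073/152
k=7  a_k=1  p_k/q_k = 2714/199
k=8  a_k=1  p_k/q_k = 4787/351
k=9  a_k=1  p_k/q_k = 7501/550
→ (7501, 550).  Check: 7501²=56265001, 186·550²=56265000, difference 1.
(x_2, y_2) = (7501·7501 + 186·550·550, 7501·550 + 550·7501) = (112530001, 8251100)
(x_3, y_3) = (7501·112530001 + 186·550·8251100, 7501·8251100 + 550·112530001) = (1688175067501, 123783001650)
(x_4, y_4) = (7501·1688175067501 + 186·550·123783001650, 7501·123783001650 + 550·1688175067501) = (25326002250120001, 1856992582502200)
(x_5, y_5) = (7501·25326002250120001 + 186·550·1856992582502200, 7501·1856992582502200 + 550·25326002250120001) = (379940684068125187501, 27858602598915002750)

7501 550
112530001 8251100
1688175067501 123783001650
25326002250120001 1856992582502200
379940684068125187501 27858602598915002750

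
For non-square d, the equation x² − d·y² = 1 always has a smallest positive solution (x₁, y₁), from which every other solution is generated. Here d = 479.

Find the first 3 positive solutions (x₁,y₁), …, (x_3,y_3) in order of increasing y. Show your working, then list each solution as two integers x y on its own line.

2989440 136591
17873503027199 816661198080
106863529779256567680 4882719303976413809

d=479: √d = [21; 1,7,1,3,2,21,2,3,1,7,1,42] (ℓ=12, even), read p_11/q_11
step 0: (21, 1)  from 21·(1,0) + (0,1)
…
step 2: (175, 8)  from 7·(22,1) + (21,1)
…
step 10: (2648849, 121029)  from 7·(340591,15562) + (264712,12095)
step 11: (2989440, 136591)  from 1·(2648849,121029) + (340591,15562)
fundamental: x₁=2989440, y₁=136591  (since 8936751513600 − 479·18657101281 = 1)
(2989440+136591√479)^2 = 17873503027199 + 816661198080√479
(2989440+136591√479)^3 = 106863529779256567680 + 4882719303976413809√479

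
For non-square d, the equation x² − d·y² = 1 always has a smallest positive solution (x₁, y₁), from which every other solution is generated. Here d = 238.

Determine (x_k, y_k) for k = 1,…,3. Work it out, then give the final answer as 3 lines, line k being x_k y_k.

√238 → a₀=15, period (2,2,1,14,1,2,2,30); ℓ=8 even so k=7
k=0  a_k=15  p_k/q_k = 15/1
k=1  a_k=2  p_k/q_k = 31/2
…
k=3  a_k=1  p_k/q_k = 108/7
k=4  a_k=14  p_k/q_k = 1589/103
…
k=6  a_k=2  p_k/q_k = 4983/323
k=7  a_k=2  p_k/q_k = 11663/756
(x₁, y₁) = (11663, 756);  11663² − 238·756² = 1 ✓
k=2:  x_2 = 11663·11663+238·756·756 = 272051137,  y_2 = 11663·756+756·11663 = 17634456
k=3:  x_3 = 11663·272051137+238·756·17634456 = 6345864809999,  y_3 = 11663·17634456+756·272051137 = 411341319900

11663 756
272051137 17634456
6345864809999 411341319900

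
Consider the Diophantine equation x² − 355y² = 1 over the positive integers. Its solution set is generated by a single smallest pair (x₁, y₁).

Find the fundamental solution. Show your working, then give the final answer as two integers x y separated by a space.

√355 → a₀=18, period (1,5,3,3,1,6,1,3,3,5,1,36); ℓ=12 even so k=11
a_0=18:  p_0=18·1+0=18,  q_0=18·0+1=1
…
a_10=5:  p_10=5·151391+46463=803418,  q_10=5·8035+2466=42641
a_11=1:  p_11=1·803418+151391=954809,  q_11=1·42641+8035=50676
(x₁, y₁) = (954809, 50676);  954809² − 355·50676² = 1 ✓

954809 50676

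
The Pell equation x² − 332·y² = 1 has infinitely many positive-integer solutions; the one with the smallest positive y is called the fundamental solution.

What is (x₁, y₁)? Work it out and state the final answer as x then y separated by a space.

13447 738

√332 → a₀=18, period (4,1,1,8,1,1,4,36); ℓ=8 even so k=7
i=0: a=18 ⇒ p=18, q=1
i=1: a=4 ⇒ p=73, q=4
i=2: a=1 ⇒ p=91, q=5
i=3: a=1 ⇒ p=164, q=9
i=4: a=8 ⇒ p=1403, q=77
i=5: a=1 ⇒ p=1567, q=86
i=6: a=1 ⇒ p=2970, q=163
i=7: a=4 ⇒ p=13447, q=738
fundamental: x₁=13447, y₁=738  (since 180821809 − 332·544644 = 1)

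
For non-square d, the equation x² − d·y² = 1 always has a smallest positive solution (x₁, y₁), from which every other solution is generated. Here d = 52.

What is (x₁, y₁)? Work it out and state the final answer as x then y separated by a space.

√52 = [7; 4,1,2,1,4,14, …], period ℓ=6 (even) → k=5
i=0: a=7 ⇒ p=7, q=1
…
i=4: a=1 ⇒ p=137, q=19
i=5: a=4 ⇒ p=649, q=90
(x₁, y₁) = (649, 90);  649² − 52·90² = 1 ✓

649 90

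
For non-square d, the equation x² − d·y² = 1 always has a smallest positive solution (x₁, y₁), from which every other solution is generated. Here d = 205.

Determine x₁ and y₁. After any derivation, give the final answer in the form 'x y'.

√205 → a₀=14, period (3,6,1,4,1,6,3,28); ℓ=8 even so k=7
a_0=14:  p_0=14·1+0=14,  q_0=14·0+1=1
…
a_6=6:  p_6=6·1847+1532=12614,  q_6=6·129+107=881
a_7=3:  p_7=3·12614+1847=39689,  q_7=3·881+129=2772
→ (39689, 2772).  Check: 39689²=1575216721, 205·2772²=1575216720, difference 1.

39689 2772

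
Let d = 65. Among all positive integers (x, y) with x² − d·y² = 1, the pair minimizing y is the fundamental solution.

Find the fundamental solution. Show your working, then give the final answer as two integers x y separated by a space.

d=65: √d = [8; 16] (ℓ=1, odd), read p_1/q_1
k=0  a_k=8  p_k/q_k = 8/1
k=1  a_k=16  p_k/q_k = 129/16
fundamental: x₁=129, y₁=16  (since 16641 − 65·256 = 1)

129 16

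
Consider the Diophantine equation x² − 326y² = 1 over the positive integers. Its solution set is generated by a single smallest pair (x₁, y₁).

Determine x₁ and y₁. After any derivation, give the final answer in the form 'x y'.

325 18

d=326: √d = [18; 18,36] (ℓ=2, even), read p_1/q_1
i=0: a=18 ⇒ p=18, q=1
i=1: a=18 ⇒ p=325, q=18
→ (325, 18).  Check: 325²=105625, 326·18²=105624, difference 1.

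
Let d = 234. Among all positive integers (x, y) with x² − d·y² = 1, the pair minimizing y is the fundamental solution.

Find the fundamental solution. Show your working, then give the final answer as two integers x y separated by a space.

d=234: √d = [15; 3,2,1,2,1,2,3,30] (ℓ=8, even), read p_7/q_7
i=0: a=15 ⇒ p=15, q=1
…
i=6: a=2 ⇒ p=1545, q=101
i=7: a=3 ⇒ p=5201, q=340
→ (5201, 340).  Check: 5201²=27050401, 234·340²=27050400, difference 1.

5201 340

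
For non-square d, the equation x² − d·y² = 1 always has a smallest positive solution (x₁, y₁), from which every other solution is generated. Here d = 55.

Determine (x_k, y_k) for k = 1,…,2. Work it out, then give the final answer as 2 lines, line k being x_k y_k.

89 12
15841 2136

d=55: √d = [7; 2,2,2,14] (ℓ=4, even), read p_3/q_3
i=0: a=7 ⇒ p=7, q=1
i=1: a=2 ⇒ p=15, q=2
i=2: a=2 ⇒ p=37, q=5
i=3: a=2 ⇒ p=89, q=12
(x₁, y₁) = (89, 12);  89² − 55·12² = 1 ✓
n=2: (89,12)∘(89,12) = (89·89+55·12·12, 89·12+12·89) = (15841,2136)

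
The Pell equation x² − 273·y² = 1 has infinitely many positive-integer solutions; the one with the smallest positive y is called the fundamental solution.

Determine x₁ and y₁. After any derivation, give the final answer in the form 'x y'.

727 44

√273 → a₀=16, period (1,1,10,1,1,32); ℓ=6 even so k=5
k=0  a_k=16  p_k/q_k = 16/1
k=1  a_k=1  p_k/q_k = 17/1
k=2  a_k=1  p_k/q_k = 33/2
k=3  a_k=10  p_k/q_k = 347/21
k=4  a_k=1  p_k/q_k = 380/23
k=5  a_k=1  p_k/q_k = 727/44
(x₁, y₁) = (727, 44);  727² − 273·44² = 1 ✓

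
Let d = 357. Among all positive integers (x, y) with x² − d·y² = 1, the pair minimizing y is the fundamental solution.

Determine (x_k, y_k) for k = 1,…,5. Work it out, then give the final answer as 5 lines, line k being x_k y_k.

3401 180
23133601 1224360
157354750601 8328096540
1070326990454401 56647711440720
7280364031716085001 385317724891680900

√357 → a₀=18, period (1,8,2,8,1,36); ℓ=6 even so k=5
k=0  a_k=18  p_k/q_k = 18/1
k=1  a_k=1  p_k/q_k = 19/1
k=2  a_k=8  p_k/q_k = 170/9
…
k=4  a_k=8  p_k/q_k = 3042/161
k=5  a_k=1  p_k/q_k = 3401/180
(x₁, y₁) = (3401, 180);  3401² − 357·180² = 1 ✓
n=2: (3401,180)∘(3401,180) = (3401·3401+357·180·180, 3401·180+180·3401) = (23133601,1224360)
n=3: (23133601,1224360)∘(3401,180) = (3401·23133601+357·180·1224360, 3401·1224360+180·23133601) = (157354750601,8328096540)
n=4: (157354750601,8328096540)∘(3401,180) = (3401·157354750601+357·180·8328096540, 3401·8328096540+180·157354750601) = (1070326990454401,56647711440720)
n=5: (1070326990454401,56647711440720)∘(3401,180) = (3401·1070326990454401+357·180·56647711440720, 3401·56647711440720+180·1070326990454401) = (7280364031716085001,385317724891680900)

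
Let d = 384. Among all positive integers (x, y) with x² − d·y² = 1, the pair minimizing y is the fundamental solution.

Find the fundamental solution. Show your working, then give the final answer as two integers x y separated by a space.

4801 245

√384 → a₀=19, period (1,1,2,9,2,1,1,38); ℓ=8 even so k=7
step 0: (19, 1)  from 19·(1,0) + (0,1)
step 1: (20, 1)  from 1·(19,1) + (1,0)
step 2: (39, 2)  from 1·(20,1) + (19,1)
step 3: (98, 5)  from 2·(39,2) + (20,1)
…
step 5: (1940, 99)  from 2·(921,47) + (98,5)
step 6: (2861, 146)  from 1·(1940,99) + (921,47)
step 7: (4801, 245)  from 1·(2861,146) + (1940,99)
fundamental: x₁=4801, y₁=245  (since 23049601 − 384·60025 = 1)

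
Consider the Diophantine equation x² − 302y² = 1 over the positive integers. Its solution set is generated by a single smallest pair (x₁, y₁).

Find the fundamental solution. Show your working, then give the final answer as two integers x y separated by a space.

[17; 2,1,1,1,4,…,1,2,34] for √302; ℓ=16 ⇒ convergent index 15
i=0: a=17 ⇒ p=17, q=1
…
i=2: a=1 ⇒ p=52, q=3
i=3: a=1 ⇒ p=87, q=5
i=4: a=1 ⇒ p=139, q=8
i=5: a=4 ⇒ p=643, q=37
i=6: a=2 ⇒ p=1425, q=82
…
i=9: a=1 ⇒ p=36581, q=2105
i=10: a=2 ⇒ p=107675, q=6196
i=11: a=4 ⇒ p=467281, q=26889
i=12: a=1 ⇒ p=574956, q=33085
i=13: a=1 ⇒ p=1042237, q=59974
i=14: a=1 ⇒ p=1617193, q=93059
i=15: a=2 ⇒ p=4276623, q=246092
fundamental: x₁=4276623, y₁=246092  (since 18289504284129 − 302·60561272464 = 1)

4276623 246092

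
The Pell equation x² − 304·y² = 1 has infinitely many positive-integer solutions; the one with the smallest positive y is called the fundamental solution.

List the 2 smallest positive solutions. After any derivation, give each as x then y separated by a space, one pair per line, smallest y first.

[17; 2,3,2,1,1,1,1,1,2,3,2,34] for √304; ℓ=12 ⇒ convergent index 11
a_0=17:  p_0=17·1+0=17,  q_0=17·0+1=1
…
a_4=1:  p_4=1·279+122=401,  q_4=1·16+7=23
a_5=1:  p_5=1·401+279=680,  q_5=1·23+16=39
a_6=1:  p_6=1·680+401=1081,  q_6=1·39+23=62
a_7=1:  p_7=1·1081+680=1761,  q_7=1·62+39=101
…
a_9=2:  p_9=2·2842+1761=7445,  q_9=2·163+101=427
a_10=3:  p_10=3·7445+2842=25177,  q_10=3·427+163=1444
a_11=2:  p_11=2·25177+7445=57799,  q_11=2·1444+427=3315
(x₁, y₁) = (57799, 3315);  57799² − 304·3315² = 1 ✓
(57799+3315√304)^2 = 6681448801 + 383207370√304

57799 3315
6681448801 383207370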